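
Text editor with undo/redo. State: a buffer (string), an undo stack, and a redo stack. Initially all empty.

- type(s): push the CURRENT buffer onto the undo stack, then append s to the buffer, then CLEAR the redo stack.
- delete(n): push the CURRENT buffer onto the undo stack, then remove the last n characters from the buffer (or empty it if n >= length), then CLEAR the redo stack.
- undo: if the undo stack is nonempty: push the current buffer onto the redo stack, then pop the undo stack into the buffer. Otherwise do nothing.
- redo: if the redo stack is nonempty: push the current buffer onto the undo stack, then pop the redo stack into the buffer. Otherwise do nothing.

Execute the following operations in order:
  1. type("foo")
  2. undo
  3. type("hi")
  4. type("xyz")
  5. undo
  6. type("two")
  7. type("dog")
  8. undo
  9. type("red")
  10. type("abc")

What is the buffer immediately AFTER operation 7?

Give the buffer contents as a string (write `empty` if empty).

Answer: hitwodog

Derivation:
After op 1 (type): buf='foo' undo_depth=1 redo_depth=0
After op 2 (undo): buf='(empty)' undo_depth=0 redo_depth=1
After op 3 (type): buf='hi' undo_depth=1 redo_depth=0
After op 4 (type): buf='hixyz' undo_depth=2 redo_depth=0
After op 5 (undo): buf='hi' undo_depth=1 redo_depth=1
After op 6 (type): buf='hitwo' undo_depth=2 redo_depth=0
After op 7 (type): buf='hitwodog' undo_depth=3 redo_depth=0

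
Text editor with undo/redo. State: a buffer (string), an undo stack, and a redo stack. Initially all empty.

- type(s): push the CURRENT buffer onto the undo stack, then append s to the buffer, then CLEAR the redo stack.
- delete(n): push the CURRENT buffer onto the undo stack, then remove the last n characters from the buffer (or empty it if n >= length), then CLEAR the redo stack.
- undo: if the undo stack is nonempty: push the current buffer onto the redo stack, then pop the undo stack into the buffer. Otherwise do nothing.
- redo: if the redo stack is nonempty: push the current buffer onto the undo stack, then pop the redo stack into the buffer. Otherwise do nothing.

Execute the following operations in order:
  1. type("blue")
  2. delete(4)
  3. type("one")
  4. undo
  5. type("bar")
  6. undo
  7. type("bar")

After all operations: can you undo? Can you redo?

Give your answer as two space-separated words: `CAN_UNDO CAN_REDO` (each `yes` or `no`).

After op 1 (type): buf='blue' undo_depth=1 redo_depth=0
After op 2 (delete): buf='(empty)' undo_depth=2 redo_depth=0
After op 3 (type): buf='one' undo_depth=3 redo_depth=0
After op 4 (undo): buf='(empty)' undo_depth=2 redo_depth=1
After op 5 (type): buf='bar' undo_depth=3 redo_depth=0
After op 6 (undo): buf='(empty)' undo_depth=2 redo_depth=1
After op 7 (type): buf='bar' undo_depth=3 redo_depth=0

Answer: yes no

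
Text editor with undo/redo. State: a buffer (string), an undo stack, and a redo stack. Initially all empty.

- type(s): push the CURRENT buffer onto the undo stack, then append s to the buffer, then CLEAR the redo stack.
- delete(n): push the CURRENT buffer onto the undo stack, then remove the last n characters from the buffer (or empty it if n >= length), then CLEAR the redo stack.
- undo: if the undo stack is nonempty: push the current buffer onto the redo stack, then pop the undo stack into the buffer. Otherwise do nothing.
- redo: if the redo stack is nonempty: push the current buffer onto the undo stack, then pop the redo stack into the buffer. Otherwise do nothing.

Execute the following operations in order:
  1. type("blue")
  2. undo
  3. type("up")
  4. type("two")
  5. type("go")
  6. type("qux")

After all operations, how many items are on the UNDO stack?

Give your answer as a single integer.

Answer: 4

Derivation:
After op 1 (type): buf='blue' undo_depth=1 redo_depth=0
After op 2 (undo): buf='(empty)' undo_depth=0 redo_depth=1
After op 3 (type): buf='up' undo_depth=1 redo_depth=0
After op 4 (type): buf='uptwo' undo_depth=2 redo_depth=0
After op 5 (type): buf='uptwogo' undo_depth=3 redo_depth=0
After op 6 (type): buf='uptwogoqux' undo_depth=4 redo_depth=0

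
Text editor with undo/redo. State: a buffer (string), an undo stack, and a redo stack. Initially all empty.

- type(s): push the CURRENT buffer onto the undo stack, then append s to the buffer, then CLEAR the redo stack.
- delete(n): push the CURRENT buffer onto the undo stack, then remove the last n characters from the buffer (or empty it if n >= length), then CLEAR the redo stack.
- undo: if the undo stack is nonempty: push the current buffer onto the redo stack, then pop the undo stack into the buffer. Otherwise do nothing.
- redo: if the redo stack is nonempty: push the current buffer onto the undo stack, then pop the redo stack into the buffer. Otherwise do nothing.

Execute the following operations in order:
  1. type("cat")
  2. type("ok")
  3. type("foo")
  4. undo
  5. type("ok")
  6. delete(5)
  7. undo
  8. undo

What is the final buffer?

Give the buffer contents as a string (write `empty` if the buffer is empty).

Answer: catok

Derivation:
After op 1 (type): buf='cat' undo_depth=1 redo_depth=0
After op 2 (type): buf='catok' undo_depth=2 redo_depth=0
After op 3 (type): buf='catokfoo' undo_depth=3 redo_depth=0
After op 4 (undo): buf='catok' undo_depth=2 redo_depth=1
After op 5 (type): buf='catokok' undo_depth=3 redo_depth=0
After op 6 (delete): buf='ca' undo_depth=4 redo_depth=0
After op 7 (undo): buf='catokok' undo_depth=3 redo_depth=1
After op 8 (undo): buf='catok' undo_depth=2 redo_depth=2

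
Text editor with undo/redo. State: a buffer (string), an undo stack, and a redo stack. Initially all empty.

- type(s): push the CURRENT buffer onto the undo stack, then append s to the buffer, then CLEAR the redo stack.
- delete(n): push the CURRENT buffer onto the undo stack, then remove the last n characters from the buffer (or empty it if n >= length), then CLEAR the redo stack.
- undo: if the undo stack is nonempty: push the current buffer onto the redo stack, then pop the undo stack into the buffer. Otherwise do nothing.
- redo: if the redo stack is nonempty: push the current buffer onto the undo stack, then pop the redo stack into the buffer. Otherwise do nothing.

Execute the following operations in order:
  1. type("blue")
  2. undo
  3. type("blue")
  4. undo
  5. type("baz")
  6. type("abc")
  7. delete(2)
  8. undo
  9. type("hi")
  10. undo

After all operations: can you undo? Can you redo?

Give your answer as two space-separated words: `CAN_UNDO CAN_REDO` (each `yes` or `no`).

After op 1 (type): buf='blue' undo_depth=1 redo_depth=0
After op 2 (undo): buf='(empty)' undo_depth=0 redo_depth=1
After op 3 (type): buf='blue' undo_depth=1 redo_depth=0
After op 4 (undo): buf='(empty)' undo_depth=0 redo_depth=1
After op 5 (type): buf='baz' undo_depth=1 redo_depth=0
After op 6 (type): buf='bazabc' undo_depth=2 redo_depth=0
After op 7 (delete): buf='baza' undo_depth=3 redo_depth=0
After op 8 (undo): buf='bazabc' undo_depth=2 redo_depth=1
After op 9 (type): buf='bazabchi' undo_depth=3 redo_depth=0
After op 10 (undo): buf='bazabc' undo_depth=2 redo_depth=1

Answer: yes yes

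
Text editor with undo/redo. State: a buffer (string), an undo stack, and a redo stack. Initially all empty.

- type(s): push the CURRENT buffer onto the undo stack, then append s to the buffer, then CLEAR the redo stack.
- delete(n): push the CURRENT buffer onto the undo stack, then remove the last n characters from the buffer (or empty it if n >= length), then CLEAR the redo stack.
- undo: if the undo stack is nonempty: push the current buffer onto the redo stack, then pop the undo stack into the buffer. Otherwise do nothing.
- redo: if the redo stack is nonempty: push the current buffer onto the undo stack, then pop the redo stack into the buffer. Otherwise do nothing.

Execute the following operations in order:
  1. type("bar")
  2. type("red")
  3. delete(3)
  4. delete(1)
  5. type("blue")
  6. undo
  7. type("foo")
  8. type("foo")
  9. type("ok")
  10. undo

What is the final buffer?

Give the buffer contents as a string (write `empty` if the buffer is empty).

After op 1 (type): buf='bar' undo_depth=1 redo_depth=0
After op 2 (type): buf='barred' undo_depth=2 redo_depth=0
After op 3 (delete): buf='bar' undo_depth=3 redo_depth=0
After op 4 (delete): buf='ba' undo_depth=4 redo_depth=0
After op 5 (type): buf='bablue' undo_depth=5 redo_depth=0
After op 6 (undo): buf='ba' undo_depth=4 redo_depth=1
After op 7 (type): buf='bafoo' undo_depth=5 redo_depth=0
After op 8 (type): buf='bafoofoo' undo_depth=6 redo_depth=0
After op 9 (type): buf='bafoofoook' undo_depth=7 redo_depth=0
After op 10 (undo): buf='bafoofoo' undo_depth=6 redo_depth=1

Answer: bafoofoo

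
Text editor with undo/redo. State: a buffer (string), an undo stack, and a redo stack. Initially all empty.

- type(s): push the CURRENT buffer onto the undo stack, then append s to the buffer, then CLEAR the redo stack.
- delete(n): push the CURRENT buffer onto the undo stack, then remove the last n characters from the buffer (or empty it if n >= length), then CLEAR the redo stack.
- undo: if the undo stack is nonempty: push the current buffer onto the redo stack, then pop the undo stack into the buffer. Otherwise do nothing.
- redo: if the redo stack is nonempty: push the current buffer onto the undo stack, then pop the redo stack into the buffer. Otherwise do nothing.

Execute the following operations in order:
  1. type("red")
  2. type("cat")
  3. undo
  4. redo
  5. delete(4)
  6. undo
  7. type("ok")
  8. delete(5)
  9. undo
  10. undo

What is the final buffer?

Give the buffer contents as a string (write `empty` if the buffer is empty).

After op 1 (type): buf='red' undo_depth=1 redo_depth=0
After op 2 (type): buf='redcat' undo_depth=2 redo_depth=0
After op 3 (undo): buf='red' undo_depth=1 redo_depth=1
After op 4 (redo): buf='redcat' undo_depth=2 redo_depth=0
After op 5 (delete): buf='re' undo_depth=3 redo_depth=0
After op 6 (undo): buf='redcat' undo_depth=2 redo_depth=1
After op 7 (type): buf='redcatok' undo_depth=3 redo_depth=0
After op 8 (delete): buf='red' undo_depth=4 redo_depth=0
After op 9 (undo): buf='redcatok' undo_depth=3 redo_depth=1
After op 10 (undo): buf='redcat' undo_depth=2 redo_depth=2

Answer: redcat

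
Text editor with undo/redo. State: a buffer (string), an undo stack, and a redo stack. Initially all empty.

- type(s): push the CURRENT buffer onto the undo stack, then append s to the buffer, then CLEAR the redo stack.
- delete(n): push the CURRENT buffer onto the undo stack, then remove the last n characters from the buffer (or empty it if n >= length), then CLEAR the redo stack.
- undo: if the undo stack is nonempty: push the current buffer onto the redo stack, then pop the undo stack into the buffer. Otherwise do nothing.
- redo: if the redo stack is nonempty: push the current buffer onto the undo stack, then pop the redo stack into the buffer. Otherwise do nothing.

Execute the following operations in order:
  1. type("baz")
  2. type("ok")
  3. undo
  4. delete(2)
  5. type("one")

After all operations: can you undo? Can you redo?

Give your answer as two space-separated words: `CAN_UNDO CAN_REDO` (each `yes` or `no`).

After op 1 (type): buf='baz' undo_depth=1 redo_depth=0
After op 2 (type): buf='bazok' undo_depth=2 redo_depth=0
After op 3 (undo): buf='baz' undo_depth=1 redo_depth=1
After op 4 (delete): buf='b' undo_depth=2 redo_depth=0
After op 5 (type): buf='bone' undo_depth=3 redo_depth=0

Answer: yes no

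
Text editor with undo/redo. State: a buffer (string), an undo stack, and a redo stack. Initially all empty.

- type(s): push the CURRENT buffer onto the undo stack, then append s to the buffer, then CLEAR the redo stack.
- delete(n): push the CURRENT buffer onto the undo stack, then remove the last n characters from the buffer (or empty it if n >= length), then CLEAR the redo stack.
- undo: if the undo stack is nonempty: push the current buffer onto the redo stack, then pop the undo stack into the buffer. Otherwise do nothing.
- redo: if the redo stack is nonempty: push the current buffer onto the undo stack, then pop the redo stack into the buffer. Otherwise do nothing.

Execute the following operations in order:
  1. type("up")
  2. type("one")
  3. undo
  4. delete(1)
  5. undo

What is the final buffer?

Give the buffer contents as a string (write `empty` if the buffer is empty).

Answer: up

Derivation:
After op 1 (type): buf='up' undo_depth=1 redo_depth=0
After op 2 (type): buf='upone' undo_depth=2 redo_depth=0
After op 3 (undo): buf='up' undo_depth=1 redo_depth=1
After op 4 (delete): buf='u' undo_depth=2 redo_depth=0
After op 5 (undo): buf='up' undo_depth=1 redo_depth=1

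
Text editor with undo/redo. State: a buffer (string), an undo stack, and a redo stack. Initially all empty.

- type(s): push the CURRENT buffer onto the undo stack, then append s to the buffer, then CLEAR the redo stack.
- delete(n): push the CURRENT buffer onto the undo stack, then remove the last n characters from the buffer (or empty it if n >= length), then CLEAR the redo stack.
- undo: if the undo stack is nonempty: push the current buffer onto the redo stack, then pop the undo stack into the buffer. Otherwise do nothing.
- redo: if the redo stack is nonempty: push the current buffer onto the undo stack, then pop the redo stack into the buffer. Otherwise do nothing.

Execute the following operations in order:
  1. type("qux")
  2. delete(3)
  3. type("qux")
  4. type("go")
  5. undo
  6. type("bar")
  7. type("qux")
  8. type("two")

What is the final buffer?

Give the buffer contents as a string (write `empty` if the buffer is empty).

Answer: quxbarquxtwo

Derivation:
After op 1 (type): buf='qux' undo_depth=1 redo_depth=0
After op 2 (delete): buf='(empty)' undo_depth=2 redo_depth=0
After op 3 (type): buf='qux' undo_depth=3 redo_depth=0
After op 4 (type): buf='quxgo' undo_depth=4 redo_depth=0
After op 5 (undo): buf='qux' undo_depth=3 redo_depth=1
After op 6 (type): buf='quxbar' undo_depth=4 redo_depth=0
After op 7 (type): buf='quxbarqux' undo_depth=5 redo_depth=0
After op 8 (type): buf='quxbarquxtwo' undo_depth=6 redo_depth=0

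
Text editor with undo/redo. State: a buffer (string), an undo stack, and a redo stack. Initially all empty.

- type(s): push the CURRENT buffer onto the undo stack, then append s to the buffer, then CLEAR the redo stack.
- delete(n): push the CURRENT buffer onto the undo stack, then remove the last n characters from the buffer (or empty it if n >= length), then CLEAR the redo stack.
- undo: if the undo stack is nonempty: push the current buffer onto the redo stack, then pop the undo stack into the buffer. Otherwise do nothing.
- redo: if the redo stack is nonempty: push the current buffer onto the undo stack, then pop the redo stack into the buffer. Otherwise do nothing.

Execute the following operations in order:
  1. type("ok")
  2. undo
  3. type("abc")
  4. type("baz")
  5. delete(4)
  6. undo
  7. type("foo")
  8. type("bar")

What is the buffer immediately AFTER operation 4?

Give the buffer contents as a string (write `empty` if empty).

Answer: abcbaz

Derivation:
After op 1 (type): buf='ok' undo_depth=1 redo_depth=0
After op 2 (undo): buf='(empty)' undo_depth=0 redo_depth=1
After op 3 (type): buf='abc' undo_depth=1 redo_depth=0
After op 4 (type): buf='abcbaz' undo_depth=2 redo_depth=0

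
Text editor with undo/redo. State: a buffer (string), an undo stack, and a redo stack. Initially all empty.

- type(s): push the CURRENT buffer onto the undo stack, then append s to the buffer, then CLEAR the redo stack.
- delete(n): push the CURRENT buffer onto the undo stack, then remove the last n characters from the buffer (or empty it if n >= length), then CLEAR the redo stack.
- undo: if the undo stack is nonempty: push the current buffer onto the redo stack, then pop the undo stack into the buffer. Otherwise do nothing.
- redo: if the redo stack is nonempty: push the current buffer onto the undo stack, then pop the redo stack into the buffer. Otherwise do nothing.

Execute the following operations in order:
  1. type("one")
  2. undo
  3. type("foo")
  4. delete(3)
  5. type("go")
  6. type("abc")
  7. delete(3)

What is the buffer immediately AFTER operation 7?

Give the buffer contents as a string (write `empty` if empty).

Answer: go

Derivation:
After op 1 (type): buf='one' undo_depth=1 redo_depth=0
After op 2 (undo): buf='(empty)' undo_depth=0 redo_depth=1
After op 3 (type): buf='foo' undo_depth=1 redo_depth=0
After op 4 (delete): buf='(empty)' undo_depth=2 redo_depth=0
After op 5 (type): buf='go' undo_depth=3 redo_depth=0
After op 6 (type): buf='goabc' undo_depth=4 redo_depth=0
After op 7 (delete): buf='go' undo_depth=5 redo_depth=0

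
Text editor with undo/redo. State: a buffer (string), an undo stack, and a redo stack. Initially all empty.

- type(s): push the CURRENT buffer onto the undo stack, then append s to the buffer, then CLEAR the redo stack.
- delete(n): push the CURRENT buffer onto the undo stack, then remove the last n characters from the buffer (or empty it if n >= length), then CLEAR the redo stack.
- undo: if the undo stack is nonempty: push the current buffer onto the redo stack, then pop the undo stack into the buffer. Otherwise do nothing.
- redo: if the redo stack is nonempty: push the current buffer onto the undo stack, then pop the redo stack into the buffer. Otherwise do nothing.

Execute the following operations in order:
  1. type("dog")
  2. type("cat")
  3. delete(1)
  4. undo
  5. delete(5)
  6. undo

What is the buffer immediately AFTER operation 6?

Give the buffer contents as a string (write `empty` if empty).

After op 1 (type): buf='dog' undo_depth=1 redo_depth=0
After op 2 (type): buf='dogcat' undo_depth=2 redo_depth=0
After op 3 (delete): buf='dogca' undo_depth=3 redo_depth=0
After op 4 (undo): buf='dogcat' undo_depth=2 redo_depth=1
After op 5 (delete): buf='d' undo_depth=3 redo_depth=0
After op 6 (undo): buf='dogcat' undo_depth=2 redo_depth=1

Answer: dogcat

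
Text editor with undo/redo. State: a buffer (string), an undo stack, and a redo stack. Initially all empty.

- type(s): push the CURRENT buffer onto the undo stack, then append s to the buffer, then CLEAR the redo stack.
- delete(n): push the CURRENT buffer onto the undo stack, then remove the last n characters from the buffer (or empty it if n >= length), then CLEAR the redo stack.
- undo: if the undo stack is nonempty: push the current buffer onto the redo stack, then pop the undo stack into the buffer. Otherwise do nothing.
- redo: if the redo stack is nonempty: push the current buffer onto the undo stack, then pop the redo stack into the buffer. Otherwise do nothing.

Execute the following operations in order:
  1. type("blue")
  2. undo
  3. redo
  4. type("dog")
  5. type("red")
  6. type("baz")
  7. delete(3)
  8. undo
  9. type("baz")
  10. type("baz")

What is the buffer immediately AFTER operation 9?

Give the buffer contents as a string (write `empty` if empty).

After op 1 (type): buf='blue' undo_depth=1 redo_depth=0
After op 2 (undo): buf='(empty)' undo_depth=0 redo_depth=1
After op 3 (redo): buf='blue' undo_depth=1 redo_depth=0
After op 4 (type): buf='bluedog' undo_depth=2 redo_depth=0
After op 5 (type): buf='bluedogred' undo_depth=3 redo_depth=0
After op 6 (type): buf='bluedogredbaz' undo_depth=4 redo_depth=0
After op 7 (delete): buf='bluedogred' undo_depth=5 redo_depth=0
After op 8 (undo): buf='bluedogredbaz' undo_depth=4 redo_depth=1
After op 9 (type): buf='bluedogredbazbaz' undo_depth=5 redo_depth=0

Answer: bluedogredbazbaz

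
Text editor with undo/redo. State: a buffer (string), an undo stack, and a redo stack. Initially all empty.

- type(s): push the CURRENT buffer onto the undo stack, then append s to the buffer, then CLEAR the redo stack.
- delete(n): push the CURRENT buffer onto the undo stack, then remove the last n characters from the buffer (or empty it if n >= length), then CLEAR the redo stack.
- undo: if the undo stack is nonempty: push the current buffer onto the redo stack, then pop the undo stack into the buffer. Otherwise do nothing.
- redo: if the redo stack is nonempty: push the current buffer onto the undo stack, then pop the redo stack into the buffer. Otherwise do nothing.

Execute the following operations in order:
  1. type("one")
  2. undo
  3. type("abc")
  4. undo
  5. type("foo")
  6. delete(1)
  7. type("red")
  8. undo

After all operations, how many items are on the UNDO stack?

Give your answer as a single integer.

Answer: 2

Derivation:
After op 1 (type): buf='one' undo_depth=1 redo_depth=0
After op 2 (undo): buf='(empty)' undo_depth=0 redo_depth=1
After op 3 (type): buf='abc' undo_depth=1 redo_depth=0
After op 4 (undo): buf='(empty)' undo_depth=0 redo_depth=1
After op 5 (type): buf='foo' undo_depth=1 redo_depth=0
After op 6 (delete): buf='fo' undo_depth=2 redo_depth=0
After op 7 (type): buf='fored' undo_depth=3 redo_depth=0
After op 8 (undo): buf='fo' undo_depth=2 redo_depth=1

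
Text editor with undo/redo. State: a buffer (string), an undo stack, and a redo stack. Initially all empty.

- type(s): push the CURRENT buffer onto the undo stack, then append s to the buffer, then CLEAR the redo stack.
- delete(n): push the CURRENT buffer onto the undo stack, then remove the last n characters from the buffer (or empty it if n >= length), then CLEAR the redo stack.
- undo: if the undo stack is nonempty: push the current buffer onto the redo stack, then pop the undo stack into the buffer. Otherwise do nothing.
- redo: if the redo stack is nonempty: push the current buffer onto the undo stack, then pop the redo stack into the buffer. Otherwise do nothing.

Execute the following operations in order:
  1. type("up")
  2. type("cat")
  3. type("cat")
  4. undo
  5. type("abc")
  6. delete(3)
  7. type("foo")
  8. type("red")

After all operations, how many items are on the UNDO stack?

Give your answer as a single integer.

After op 1 (type): buf='up' undo_depth=1 redo_depth=0
After op 2 (type): buf='upcat' undo_depth=2 redo_depth=0
After op 3 (type): buf='upcatcat' undo_depth=3 redo_depth=0
After op 4 (undo): buf='upcat' undo_depth=2 redo_depth=1
After op 5 (type): buf='upcatabc' undo_depth=3 redo_depth=0
After op 6 (delete): buf='upcat' undo_depth=4 redo_depth=0
After op 7 (type): buf='upcatfoo' undo_depth=5 redo_depth=0
After op 8 (type): buf='upcatfoored' undo_depth=6 redo_depth=0

Answer: 6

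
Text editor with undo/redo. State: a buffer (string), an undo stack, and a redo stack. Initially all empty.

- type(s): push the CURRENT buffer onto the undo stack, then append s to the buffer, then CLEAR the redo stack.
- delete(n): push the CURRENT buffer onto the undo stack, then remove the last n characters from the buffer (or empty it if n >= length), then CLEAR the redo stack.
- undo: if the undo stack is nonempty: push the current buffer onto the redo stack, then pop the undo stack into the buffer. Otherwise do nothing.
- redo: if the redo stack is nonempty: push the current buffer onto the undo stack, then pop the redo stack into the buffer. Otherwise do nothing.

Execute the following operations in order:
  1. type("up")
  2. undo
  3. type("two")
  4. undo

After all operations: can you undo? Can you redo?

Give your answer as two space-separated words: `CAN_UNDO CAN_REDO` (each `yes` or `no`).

After op 1 (type): buf='up' undo_depth=1 redo_depth=0
After op 2 (undo): buf='(empty)' undo_depth=0 redo_depth=1
After op 3 (type): buf='two' undo_depth=1 redo_depth=0
After op 4 (undo): buf='(empty)' undo_depth=0 redo_depth=1

Answer: no yes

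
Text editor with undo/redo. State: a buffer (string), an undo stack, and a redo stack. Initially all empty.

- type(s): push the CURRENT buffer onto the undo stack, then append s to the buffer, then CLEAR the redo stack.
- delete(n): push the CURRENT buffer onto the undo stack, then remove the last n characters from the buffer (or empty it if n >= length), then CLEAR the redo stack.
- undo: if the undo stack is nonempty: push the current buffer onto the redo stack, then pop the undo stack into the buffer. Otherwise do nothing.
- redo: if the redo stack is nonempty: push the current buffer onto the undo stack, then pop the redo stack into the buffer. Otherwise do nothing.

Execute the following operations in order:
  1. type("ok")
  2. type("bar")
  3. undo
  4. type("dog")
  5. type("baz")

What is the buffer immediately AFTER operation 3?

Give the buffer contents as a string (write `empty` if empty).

Answer: ok

Derivation:
After op 1 (type): buf='ok' undo_depth=1 redo_depth=0
After op 2 (type): buf='okbar' undo_depth=2 redo_depth=0
After op 3 (undo): buf='ok' undo_depth=1 redo_depth=1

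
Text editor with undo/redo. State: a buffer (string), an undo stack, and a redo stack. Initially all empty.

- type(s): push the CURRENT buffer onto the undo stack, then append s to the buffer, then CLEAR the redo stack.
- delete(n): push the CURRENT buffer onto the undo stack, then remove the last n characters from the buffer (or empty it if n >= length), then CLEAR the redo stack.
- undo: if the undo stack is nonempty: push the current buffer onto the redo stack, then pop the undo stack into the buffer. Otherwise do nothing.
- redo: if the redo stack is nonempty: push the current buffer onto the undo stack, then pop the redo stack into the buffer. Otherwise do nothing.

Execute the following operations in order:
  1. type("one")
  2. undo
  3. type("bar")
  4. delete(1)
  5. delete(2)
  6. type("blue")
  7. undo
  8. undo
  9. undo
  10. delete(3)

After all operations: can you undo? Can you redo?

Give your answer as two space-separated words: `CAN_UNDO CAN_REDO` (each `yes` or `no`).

Answer: yes no

Derivation:
After op 1 (type): buf='one' undo_depth=1 redo_depth=0
After op 2 (undo): buf='(empty)' undo_depth=0 redo_depth=1
After op 3 (type): buf='bar' undo_depth=1 redo_depth=0
After op 4 (delete): buf='ba' undo_depth=2 redo_depth=0
After op 5 (delete): buf='(empty)' undo_depth=3 redo_depth=0
After op 6 (type): buf='blue' undo_depth=4 redo_depth=0
After op 7 (undo): buf='(empty)' undo_depth=3 redo_depth=1
After op 8 (undo): buf='ba' undo_depth=2 redo_depth=2
After op 9 (undo): buf='bar' undo_depth=1 redo_depth=3
After op 10 (delete): buf='(empty)' undo_depth=2 redo_depth=0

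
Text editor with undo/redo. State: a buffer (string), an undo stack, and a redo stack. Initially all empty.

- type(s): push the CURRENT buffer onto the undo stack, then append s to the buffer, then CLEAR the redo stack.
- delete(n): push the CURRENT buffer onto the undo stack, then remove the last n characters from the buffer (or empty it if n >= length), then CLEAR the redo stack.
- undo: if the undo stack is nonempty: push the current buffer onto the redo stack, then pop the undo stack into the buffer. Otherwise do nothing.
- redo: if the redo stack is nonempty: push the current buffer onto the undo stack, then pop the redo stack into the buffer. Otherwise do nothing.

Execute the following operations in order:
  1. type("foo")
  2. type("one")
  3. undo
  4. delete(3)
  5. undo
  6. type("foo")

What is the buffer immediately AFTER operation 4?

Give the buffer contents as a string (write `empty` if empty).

Answer: empty

Derivation:
After op 1 (type): buf='foo' undo_depth=1 redo_depth=0
After op 2 (type): buf='fooone' undo_depth=2 redo_depth=0
After op 3 (undo): buf='foo' undo_depth=1 redo_depth=1
After op 4 (delete): buf='(empty)' undo_depth=2 redo_depth=0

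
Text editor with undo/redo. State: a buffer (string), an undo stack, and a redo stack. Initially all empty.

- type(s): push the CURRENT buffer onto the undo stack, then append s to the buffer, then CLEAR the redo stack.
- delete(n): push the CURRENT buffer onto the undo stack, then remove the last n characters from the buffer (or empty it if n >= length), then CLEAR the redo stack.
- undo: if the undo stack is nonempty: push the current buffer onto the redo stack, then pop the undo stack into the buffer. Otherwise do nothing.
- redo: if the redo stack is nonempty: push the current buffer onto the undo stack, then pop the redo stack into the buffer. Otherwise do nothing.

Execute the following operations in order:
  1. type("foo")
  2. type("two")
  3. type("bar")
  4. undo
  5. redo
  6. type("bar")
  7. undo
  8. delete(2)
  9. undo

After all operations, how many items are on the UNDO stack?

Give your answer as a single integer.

After op 1 (type): buf='foo' undo_depth=1 redo_depth=0
After op 2 (type): buf='footwo' undo_depth=2 redo_depth=0
After op 3 (type): buf='footwobar' undo_depth=3 redo_depth=0
After op 4 (undo): buf='footwo' undo_depth=2 redo_depth=1
After op 5 (redo): buf='footwobar' undo_depth=3 redo_depth=0
After op 6 (type): buf='footwobarbar' undo_depth=4 redo_depth=0
After op 7 (undo): buf='footwobar' undo_depth=3 redo_depth=1
After op 8 (delete): buf='footwob' undo_depth=4 redo_depth=0
After op 9 (undo): buf='footwobar' undo_depth=3 redo_depth=1

Answer: 3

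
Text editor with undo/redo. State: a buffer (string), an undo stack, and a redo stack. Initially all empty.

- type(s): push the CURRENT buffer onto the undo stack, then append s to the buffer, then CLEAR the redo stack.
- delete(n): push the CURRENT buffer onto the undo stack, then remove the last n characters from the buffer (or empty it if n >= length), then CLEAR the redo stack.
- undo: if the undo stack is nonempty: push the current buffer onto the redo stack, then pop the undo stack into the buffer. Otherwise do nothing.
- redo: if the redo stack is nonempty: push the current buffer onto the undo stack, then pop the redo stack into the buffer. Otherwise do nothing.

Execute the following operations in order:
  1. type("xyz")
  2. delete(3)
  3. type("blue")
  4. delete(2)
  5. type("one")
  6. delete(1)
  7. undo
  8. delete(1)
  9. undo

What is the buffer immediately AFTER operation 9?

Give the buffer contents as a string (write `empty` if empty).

Answer: blone

Derivation:
After op 1 (type): buf='xyz' undo_depth=1 redo_depth=0
After op 2 (delete): buf='(empty)' undo_depth=2 redo_depth=0
After op 3 (type): buf='blue' undo_depth=3 redo_depth=0
After op 4 (delete): buf='bl' undo_depth=4 redo_depth=0
After op 5 (type): buf='blone' undo_depth=5 redo_depth=0
After op 6 (delete): buf='blon' undo_depth=6 redo_depth=0
After op 7 (undo): buf='blone' undo_depth=5 redo_depth=1
After op 8 (delete): buf='blon' undo_depth=6 redo_depth=0
After op 9 (undo): buf='blone' undo_depth=5 redo_depth=1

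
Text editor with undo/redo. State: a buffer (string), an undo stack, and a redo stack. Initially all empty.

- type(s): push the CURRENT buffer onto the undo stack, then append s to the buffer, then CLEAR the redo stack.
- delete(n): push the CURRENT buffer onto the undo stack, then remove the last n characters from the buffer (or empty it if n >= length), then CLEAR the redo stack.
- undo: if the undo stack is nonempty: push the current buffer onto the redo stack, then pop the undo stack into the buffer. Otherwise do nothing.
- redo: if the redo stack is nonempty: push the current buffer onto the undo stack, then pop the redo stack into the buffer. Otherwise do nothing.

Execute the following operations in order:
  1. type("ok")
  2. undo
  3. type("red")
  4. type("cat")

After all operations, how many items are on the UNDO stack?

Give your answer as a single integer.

After op 1 (type): buf='ok' undo_depth=1 redo_depth=0
After op 2 (undo): buf='(empty)' undo_depth=0 redo_depth=1
After op 3 (type): buf='red' undo_depth=1 redo_depth=0
After op 4 (type): buf='redcat' undo_depth=2 redo_depth=0

Answer: 2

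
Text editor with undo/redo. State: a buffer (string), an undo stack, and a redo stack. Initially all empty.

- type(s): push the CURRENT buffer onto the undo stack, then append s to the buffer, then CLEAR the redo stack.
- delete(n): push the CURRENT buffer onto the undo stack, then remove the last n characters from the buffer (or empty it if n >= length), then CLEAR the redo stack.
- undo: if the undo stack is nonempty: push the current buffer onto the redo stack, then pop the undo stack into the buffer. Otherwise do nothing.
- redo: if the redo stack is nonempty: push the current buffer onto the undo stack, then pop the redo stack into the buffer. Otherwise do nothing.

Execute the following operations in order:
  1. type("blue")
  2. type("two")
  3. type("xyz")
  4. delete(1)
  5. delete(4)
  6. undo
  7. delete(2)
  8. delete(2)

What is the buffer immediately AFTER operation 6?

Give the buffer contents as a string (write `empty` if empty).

After op 1 (type): buf='blue' undo_depth=1 redo_depth=0
After op 2 (type): buf='bluetwo' undo_depth=2 redo_depth=0
After op 3 (type): buf='bluetwoxyz' undo_depth=3 redo_depth=0
After op 4 (delete): buf='bluetwoxy' undo_depth=4 redo_depth=0
After op 5 (delete): buf='bluet' undo_depth=5 redo_depth=0
After op 6 (undo): buf='bluetwoxy' undo_depth=4 redo_depth=1

Answer: bluetwoxy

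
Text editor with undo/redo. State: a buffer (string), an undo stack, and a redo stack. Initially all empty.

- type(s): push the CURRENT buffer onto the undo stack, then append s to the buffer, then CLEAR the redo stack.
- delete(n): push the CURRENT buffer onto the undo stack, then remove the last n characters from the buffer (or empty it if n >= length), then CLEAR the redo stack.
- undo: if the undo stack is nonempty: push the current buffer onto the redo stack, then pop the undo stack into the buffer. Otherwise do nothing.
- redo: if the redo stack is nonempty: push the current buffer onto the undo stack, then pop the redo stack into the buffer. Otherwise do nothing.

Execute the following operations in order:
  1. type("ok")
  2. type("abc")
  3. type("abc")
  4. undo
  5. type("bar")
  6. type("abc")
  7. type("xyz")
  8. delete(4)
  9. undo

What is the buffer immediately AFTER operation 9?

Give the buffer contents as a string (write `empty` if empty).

Answer: okabcbarabcxyz

Derivation:
After op 1 (type): buf='ok' undo_depth=1 redo_depth=0
After op 2 (type): buf='okabc' undo_depth=2 redo_depth=0
After op 3 (type): buf='okabcabc' undo_depth=3 redo_depth=0
After op 4 (undo): buf='okabc' undo_depth=2 redo_depth=1
After op 5 (type): buf='okabcbar' undo_depth=3 redo_depth=0
After op 6 (type): buf='okabcbarabc' undo_depth=4 redo_depth=0
After op 7 (type): buf='okabcbarabcxyz' undo_depth=5 redo_depth=0
After op 8 (delete): buf='okabcbarab' undo_depth=6 redo_depth=0
After op 9 (undo): buf='okabcbarabcxyz' undo_depth=5 redo_depth=1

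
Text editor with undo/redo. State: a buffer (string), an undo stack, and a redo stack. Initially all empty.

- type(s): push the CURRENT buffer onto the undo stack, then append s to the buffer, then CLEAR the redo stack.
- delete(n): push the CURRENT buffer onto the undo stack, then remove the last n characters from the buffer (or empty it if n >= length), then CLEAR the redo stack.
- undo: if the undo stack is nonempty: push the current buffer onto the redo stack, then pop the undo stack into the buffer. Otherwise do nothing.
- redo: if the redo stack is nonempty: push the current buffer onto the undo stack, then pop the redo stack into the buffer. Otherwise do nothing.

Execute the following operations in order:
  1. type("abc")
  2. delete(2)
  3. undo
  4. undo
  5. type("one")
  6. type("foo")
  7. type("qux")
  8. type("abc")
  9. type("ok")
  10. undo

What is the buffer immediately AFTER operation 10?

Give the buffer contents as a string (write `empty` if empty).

Answer: onefooquxabc

Derivation:
After op 1 (type): buf='abc' undo_depth=1 redo_depth=0
After op 2 (delete): buf='a' undo_depth=2 redo_depth=0
After op 3 (undo): buf='abc' undo_depth=1 redo_depth=1
After op 4 (undo): buf='(empty)' undo_depth=0 redo_depth=2
After op 5 (type): buf='one' undo_depth=1 redo_depth=0
After op 6 (type): buf='onefoo' undo_depth=2 redo_depth=0
After op 7 (type): buf='onefooqux' undo_depth=3 redo_depth=0
After op 8 (type): buf='onefooquxabc' undo_depth=4 redo_depth=0
After op 9 (type): buf='onefooquxabcok' undo_depth=5 redo_depth=0
After op 10 (undo): buf='onefooquxabc' undo_depth=4 redo_depth=1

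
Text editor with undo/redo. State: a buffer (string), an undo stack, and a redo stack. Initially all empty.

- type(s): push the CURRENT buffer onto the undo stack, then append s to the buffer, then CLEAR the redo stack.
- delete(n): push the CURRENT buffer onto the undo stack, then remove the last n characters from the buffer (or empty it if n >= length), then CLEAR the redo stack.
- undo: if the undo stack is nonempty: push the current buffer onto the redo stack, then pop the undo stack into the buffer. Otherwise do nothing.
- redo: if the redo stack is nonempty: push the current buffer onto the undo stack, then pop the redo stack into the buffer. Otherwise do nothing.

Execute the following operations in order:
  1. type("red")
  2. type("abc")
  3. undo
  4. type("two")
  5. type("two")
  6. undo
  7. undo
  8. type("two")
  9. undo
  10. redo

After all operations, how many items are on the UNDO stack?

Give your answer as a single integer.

Answer: 2

Derivation:
After op 1 (type): buf='red' undo_depth=1 redo_depth=0
After op 2 (type): buf='redabc' undo_depth=2 redo_depth=0
After op 3 (undo): buf='red' undo_depth=1 redo_depth=1
After op 4 (type): buf='redtwo' undo_depth=2 redo_depth=0
After op 5 (type): buf='redtwotwo' undo_depth=3 redo_depth=0
After op 6 (undo): buf='redtwo' undo_depth=2 redo_depth=1
After op 7 (undo): buf='red' undo_depth=1 redo_depth=2
After op 8 (type): buf='redtwo' undo_depth=2 redo_depth=0
After op 9 (undo): buf='red' undo_depth=1 redo_depth=1
After op 10 (redo): buf='redtwo' undo_depth=2 redo_depth=0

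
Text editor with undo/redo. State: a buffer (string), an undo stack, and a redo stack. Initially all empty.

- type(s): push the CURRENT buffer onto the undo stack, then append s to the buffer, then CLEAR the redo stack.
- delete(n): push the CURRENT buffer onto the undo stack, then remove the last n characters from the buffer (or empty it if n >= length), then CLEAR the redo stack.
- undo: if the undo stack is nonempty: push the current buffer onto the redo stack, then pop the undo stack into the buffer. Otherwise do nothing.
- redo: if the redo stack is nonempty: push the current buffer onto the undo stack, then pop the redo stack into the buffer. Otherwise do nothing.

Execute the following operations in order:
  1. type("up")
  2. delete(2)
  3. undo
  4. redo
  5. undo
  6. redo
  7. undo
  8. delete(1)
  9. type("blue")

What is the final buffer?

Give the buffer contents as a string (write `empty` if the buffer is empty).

Answer: ublue

Derivation:
After op 1 (type): buf='up' undo_depth=1 redo_depth=0
After op 2 (delete): buf='(empty)' undo_depth=2 redo_depth=0
After op 3 (undo): buf='up' undo_depth=1 redo_depth=1
After op 4 (redo): buf='(empty)' undo_depth=2 redo_depth=0
After op 5 (undo): buf='up' undo_depth=1 redo_depth=1
After op 6 (redo): buf='(empty)' undo_depth=2 redo_depth=0
After op 7 (undo): buf='up' undo_depth=1 redo_depth=1
After op 8 (delete): buf='u' undo_depth=2 redo_depth=0
After op 9 (type): buf='ublue' undo_depth=3 redo_depth=0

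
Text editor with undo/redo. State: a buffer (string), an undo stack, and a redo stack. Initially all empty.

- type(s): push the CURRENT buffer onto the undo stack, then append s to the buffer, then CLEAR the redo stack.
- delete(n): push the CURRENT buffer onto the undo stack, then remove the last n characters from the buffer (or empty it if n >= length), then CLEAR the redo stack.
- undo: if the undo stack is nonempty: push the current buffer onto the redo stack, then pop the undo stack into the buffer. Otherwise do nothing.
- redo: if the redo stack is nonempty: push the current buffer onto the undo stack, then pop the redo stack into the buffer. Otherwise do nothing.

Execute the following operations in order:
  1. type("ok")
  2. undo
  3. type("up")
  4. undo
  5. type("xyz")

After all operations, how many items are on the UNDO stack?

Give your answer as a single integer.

After op 1 (type): buf='ok' undo_depth=1 redo_depth=0
After op 2 (undo): buf='(empty)' undo_depth=0 redo_depth=1
After op 3 (type): buf='up' undo_depth=1 redo_depth=0
After op 4 (undo): buf='(empty)' undo_depth=0 redo_depth=1
After op 5 (type): buf='xyz' undo_depth=1 redo_depth=0

Answer: 1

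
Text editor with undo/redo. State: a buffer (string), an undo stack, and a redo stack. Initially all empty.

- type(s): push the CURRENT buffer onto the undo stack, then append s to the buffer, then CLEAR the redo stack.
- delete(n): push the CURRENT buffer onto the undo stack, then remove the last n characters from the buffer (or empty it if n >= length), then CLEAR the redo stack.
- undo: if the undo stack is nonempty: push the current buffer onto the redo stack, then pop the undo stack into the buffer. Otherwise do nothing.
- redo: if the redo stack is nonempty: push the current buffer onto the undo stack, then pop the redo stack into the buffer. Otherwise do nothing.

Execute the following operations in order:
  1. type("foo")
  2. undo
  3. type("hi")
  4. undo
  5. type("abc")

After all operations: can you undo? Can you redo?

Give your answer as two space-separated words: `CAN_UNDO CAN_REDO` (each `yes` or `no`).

After op 1 (type): buf='foo' undo_depth=1 redo_depth=0
After op 2 (undo): buf='(empty)' undo_depth=0 redo_depth=1
After op 3 (type): buf='hi' undo_depth=1 redo_depth=0
After op 4 (undo): buf='(empty)' undo_depth=0 redo_depth=1
After op 5 (type): buf='abc' undo_depth=1 redo_depth=0

Answer: yes no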